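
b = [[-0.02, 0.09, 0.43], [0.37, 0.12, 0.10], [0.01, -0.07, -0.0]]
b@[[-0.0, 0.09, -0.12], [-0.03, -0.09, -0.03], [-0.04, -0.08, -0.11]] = [[-0.02,  -0.04,  -0.05], [-0.01,  0.01,  -0.06], [0.0,  0.01,  0.00]]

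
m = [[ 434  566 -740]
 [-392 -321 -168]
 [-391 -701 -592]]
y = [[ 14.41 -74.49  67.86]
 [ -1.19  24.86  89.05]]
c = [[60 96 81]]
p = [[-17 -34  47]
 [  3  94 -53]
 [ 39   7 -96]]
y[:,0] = [14.41, -1.19]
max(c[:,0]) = 60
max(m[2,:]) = -391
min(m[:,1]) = -701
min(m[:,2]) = -740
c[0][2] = 81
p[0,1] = -34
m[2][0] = -391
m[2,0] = -391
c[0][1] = 96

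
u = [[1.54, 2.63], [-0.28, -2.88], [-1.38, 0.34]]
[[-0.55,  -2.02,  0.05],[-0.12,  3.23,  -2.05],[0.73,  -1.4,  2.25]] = u @ [[-0.51, 0.72, -1.42], [0.09, -1.19, 0.85]]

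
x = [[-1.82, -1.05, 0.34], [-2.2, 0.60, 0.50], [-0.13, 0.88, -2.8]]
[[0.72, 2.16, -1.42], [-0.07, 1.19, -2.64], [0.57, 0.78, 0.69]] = x @ [[-0.18, -0.85, 0.97], [-0.49, -0.74, -0.47], [-0.35, -0.47, -0.44]]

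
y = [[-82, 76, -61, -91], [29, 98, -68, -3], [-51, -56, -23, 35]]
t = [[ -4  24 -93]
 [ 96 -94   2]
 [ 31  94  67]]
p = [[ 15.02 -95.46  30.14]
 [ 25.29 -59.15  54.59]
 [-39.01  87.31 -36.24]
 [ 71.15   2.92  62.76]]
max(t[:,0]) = 96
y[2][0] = -51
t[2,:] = [31, 94, 67]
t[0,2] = -93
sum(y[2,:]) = -95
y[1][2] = -68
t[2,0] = 31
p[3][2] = 62.76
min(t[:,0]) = -4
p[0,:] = [15.02, -95.46, 30.14]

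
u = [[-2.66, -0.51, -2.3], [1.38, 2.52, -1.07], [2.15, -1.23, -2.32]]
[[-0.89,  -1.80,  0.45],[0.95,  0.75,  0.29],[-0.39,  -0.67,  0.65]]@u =[[0.85, -4.64, 2.93], [-0.87, 1.05, -3.66], [1.51, -2.29, 0.11]]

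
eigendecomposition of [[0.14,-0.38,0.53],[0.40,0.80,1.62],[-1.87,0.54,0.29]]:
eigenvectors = [[0.28+0.37j, (0.28-0.37j), -0.06+0.00j], [(0.66+0j), (0.66-0j), 0.89+0.00j], [-0.47+0.36j, -0.47-0.36j, (0.46+0j)]]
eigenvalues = [(-0.19+1.1j), (-0.19-1.1j), (1.6+0j)]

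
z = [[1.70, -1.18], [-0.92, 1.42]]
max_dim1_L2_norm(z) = 2.07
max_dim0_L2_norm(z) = 1.93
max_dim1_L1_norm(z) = 2.88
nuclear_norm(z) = 3.13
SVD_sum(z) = [[1.48, -1.41], [-1.19, 1.13]] + [[0.22, 0.23],[0.27, 0.29]]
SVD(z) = [[-0.78, 0.63], [0.63, 0.78]] @ diag([2.6246995117725076, 0.5061150787134896]) @ [[-0.72,0.69], [0.69,0.72]]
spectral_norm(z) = 2.62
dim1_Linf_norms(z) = [1.7, 1.42]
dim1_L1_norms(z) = [2.88, 2.34]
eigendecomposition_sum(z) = [[1.48, -1.47], [-1.14, 1.13]] + [[0.22, 0.29], [0.22, 0.29]]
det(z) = 1.33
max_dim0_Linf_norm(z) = 1.7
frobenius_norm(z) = 2.67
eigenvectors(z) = [[0.79, 0.70], [-0.61, 0.71]]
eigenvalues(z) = [2.61, 0.51]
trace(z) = 3.12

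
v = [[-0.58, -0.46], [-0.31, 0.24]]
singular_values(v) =[0.75, 0.38]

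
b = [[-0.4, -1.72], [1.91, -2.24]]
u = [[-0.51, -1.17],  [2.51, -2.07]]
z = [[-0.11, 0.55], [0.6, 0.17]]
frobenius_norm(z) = 0.84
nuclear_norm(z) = 1.18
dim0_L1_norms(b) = [2.31, 3.96]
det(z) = -0.35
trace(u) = -2.58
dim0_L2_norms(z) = [0.61, 0.58]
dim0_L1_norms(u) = [3.02, 3.24]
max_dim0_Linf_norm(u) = 2.51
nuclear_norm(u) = 4.49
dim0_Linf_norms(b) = [1.91, 2.24]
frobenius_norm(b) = 3.43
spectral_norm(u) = 3.28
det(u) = 3.99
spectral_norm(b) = 3.17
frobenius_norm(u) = 3.49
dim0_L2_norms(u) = [2.56, 2.38]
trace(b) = -2.64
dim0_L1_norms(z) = [0.71, 0.72]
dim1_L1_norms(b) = [2.12, 4.15]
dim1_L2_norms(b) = [1.77, 2.94]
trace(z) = 0.06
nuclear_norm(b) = 4.49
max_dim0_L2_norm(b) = 2.82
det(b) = 4.18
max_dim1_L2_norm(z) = 0.62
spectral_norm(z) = 0.63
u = z + b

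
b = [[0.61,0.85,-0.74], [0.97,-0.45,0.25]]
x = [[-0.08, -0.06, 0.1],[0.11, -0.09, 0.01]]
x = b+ [[-0.69, -0.91, 0.84], [-0.86, 0.36, -0.24]]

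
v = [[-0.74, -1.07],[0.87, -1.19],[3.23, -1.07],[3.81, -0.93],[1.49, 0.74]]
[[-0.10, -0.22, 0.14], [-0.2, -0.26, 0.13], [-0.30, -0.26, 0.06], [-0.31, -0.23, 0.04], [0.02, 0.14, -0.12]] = v@[[-0.05, -0.01, -0.02], [0.13, 0.21, -0.12]]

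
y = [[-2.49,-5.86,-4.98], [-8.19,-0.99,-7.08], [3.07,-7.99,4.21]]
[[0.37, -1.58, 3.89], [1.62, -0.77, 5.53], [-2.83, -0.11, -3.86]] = y@[[0.08, -0.16, 0.08], [0.2, 0.1, 0.05], [-0.35, 0.28, -0.88]]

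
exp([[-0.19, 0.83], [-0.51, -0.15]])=[[0.66, 0.65], [-0.4, 0.69]]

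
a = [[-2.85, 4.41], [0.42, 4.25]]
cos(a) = [[-0.97, 0.46], [0.04, -0.24]]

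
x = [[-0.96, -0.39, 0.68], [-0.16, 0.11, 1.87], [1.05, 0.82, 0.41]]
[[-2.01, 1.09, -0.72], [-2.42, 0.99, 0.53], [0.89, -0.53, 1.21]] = x@[[1.15, -1.04, 1.01], [0.22, 0.48, -0.00], [-1.21, 0.41, 0.37]]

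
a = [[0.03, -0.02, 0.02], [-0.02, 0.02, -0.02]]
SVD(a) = [[-0.77, 0.64], [0.64, 0.77]] @ diag([0.053592408653957604, 0.005277663750866556]) @ [[-0.67, 0.53, -0.53], [0.74, 0.47, -0.47]]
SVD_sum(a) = [[0.03, -0.02, 0.02], [-0.02, 0.02, -0.02]] + [[0.00, 0.00, -0.0], [0.0, 0.0, -0.00]]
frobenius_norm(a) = 0.05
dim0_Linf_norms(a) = [0.03, 0.02, 0.02]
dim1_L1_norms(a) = [0.07, 0.06]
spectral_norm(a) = 0.05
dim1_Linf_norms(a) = [0.03, 0.02]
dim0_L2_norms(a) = [0.04, 0.03, 0.03]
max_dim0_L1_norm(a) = 0.05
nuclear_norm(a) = 0.06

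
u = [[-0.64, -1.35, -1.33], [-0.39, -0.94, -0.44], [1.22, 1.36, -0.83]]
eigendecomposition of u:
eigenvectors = [[-0.03+0.60j, (-0.03-0.6j), (-0.78+0j)],[-0.13+0.24j, -0.13-0.24j, (0.56+0j)],[(0.75+0j), 0.75-0.00j, (-0.29+0j)]]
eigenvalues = [(-1.12+1.41j), (-1.12-1.41j), (-0.17+0j)]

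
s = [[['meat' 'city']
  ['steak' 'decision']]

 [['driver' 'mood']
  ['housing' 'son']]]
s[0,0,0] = 'meat'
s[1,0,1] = 'mood'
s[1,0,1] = 'mood'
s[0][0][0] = 'meat'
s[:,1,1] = ['decision', 'son']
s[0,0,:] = ['meat', 'city']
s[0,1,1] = 'decision'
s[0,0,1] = 'city'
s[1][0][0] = 'driver'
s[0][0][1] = 'city'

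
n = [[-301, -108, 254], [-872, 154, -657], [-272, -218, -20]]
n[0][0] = -301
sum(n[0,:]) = -155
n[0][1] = -108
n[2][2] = -20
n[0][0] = -301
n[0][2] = 254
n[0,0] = -301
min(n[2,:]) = -272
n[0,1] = -108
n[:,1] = [-108, 154, -218]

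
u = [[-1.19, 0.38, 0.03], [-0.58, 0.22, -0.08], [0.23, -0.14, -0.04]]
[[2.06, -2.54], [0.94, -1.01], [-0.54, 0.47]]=u@ [[-1.21,2.49], [1.54,1.27], [1.24,-1.98]]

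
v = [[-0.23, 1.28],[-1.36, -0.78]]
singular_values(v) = [1.69, 1.14]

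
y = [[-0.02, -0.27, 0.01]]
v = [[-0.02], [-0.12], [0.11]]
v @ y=[[0.0, 0.01, -0.0], [0.0, 0.03, -0.0], [-0.0, -0.03, 0.0]]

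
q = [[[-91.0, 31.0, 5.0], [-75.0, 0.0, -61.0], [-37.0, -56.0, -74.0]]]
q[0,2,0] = -37.0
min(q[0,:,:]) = -91.0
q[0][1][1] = 0.0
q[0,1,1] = 0.0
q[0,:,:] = [[-91.0, 31.0, 5.0], [-75.0, 0.0, -61.0], [-37.0, -56.0, -74.0]]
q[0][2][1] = -56.0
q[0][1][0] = -75.0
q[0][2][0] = -37.0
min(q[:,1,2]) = -61.0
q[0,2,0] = -37.0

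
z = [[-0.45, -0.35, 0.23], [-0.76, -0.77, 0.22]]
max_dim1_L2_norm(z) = 1.1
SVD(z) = [[-0.48,-0.88], [-0.88,0.48]] @ diag([1.2580718313682127, 0.11855491182499223]) @ [[0.7,  0.67,  -0.24], [0.24,  -0.54,  -0.81]]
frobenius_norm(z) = 1.26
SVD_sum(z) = [[-0.43,-0.41,0.15], [-0.77,-0.74,0.27]] + [[-0.02,  0.06,  0.08], [0.01,  -0.03,  -0.05]]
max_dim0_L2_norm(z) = 0.88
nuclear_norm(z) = 1.38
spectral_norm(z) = 1.26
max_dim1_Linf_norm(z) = 0.77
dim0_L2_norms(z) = [0.88, 0.85, 0.32]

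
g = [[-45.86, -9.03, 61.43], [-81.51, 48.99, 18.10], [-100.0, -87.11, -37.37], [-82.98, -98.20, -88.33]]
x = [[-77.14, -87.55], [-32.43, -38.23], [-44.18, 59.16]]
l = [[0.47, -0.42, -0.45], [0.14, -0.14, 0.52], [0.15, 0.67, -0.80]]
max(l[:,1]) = 0.669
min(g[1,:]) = -81.51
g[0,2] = 61.43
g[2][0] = -100.0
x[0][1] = -87.55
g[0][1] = -9.03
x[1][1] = -38.23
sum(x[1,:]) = -70.66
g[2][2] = -37.37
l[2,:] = [0.147, 0.669, -0.805]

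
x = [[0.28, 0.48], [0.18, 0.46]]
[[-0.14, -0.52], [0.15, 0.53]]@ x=[[-0.13, -0.31], [0.14, 0.32]]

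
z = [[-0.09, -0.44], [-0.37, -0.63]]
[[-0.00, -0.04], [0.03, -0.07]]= z @ [[-0.15, 0.05], [0.04, 0.08]]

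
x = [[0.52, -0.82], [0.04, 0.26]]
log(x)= [[-0.57, -2.03], [0.1, -1.21]]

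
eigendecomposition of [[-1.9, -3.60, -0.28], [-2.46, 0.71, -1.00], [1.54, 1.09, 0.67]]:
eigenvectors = [[-0.82, -0.62, -0.35],  [-0.39, 0.79, 0.14],  [0.41, -0.04, 0.93]]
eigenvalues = [-3.46, 2.69, 0.25]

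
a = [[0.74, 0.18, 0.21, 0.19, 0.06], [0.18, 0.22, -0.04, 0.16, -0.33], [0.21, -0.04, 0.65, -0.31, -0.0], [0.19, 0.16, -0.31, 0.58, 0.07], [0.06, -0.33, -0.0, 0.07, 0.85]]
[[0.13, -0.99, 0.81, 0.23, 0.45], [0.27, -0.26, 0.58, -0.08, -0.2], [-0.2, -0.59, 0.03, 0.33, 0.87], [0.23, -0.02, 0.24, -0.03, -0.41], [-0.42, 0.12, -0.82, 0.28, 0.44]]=a@ [[0.28, -1.28, 1.11, 0.31, 0.22], [-0.17, 0.13, 1.08, -1.09, 0.54], [-0.28, -0.45, -0.45, 0.56, 1.1], [0.27, 0.08, -0.42, 0.47, -0.43], [-0.6, 0.28, -0.59, -0.16, 0.75]]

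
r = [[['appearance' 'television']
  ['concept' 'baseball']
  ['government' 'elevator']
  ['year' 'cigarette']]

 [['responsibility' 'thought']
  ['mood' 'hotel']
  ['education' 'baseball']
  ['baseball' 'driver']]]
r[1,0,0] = 'responsibility'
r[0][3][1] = 'cigarette'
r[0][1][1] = 'baseball'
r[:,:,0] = [['appearance', 'concept', 'government', 'year'], ['responsibility', 'mood', 'education', 'baseball']]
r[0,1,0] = 'concept'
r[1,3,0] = 'baseball'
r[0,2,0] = 'government'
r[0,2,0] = 'government'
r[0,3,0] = 'year'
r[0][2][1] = 'elevator'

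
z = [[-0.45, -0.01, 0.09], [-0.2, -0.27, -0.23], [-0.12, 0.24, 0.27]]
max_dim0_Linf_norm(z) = 0.45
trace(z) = -0.45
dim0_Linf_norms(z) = [0.45, 0.27, 0.27]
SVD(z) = [[-0.81, 0.38, -0.44], [-0.58, -0.54, 0.6], [-0.02, 0.75, 0.66]] @ diag([0.5134893512854225, 0.5076697496749035, 0.0003337386654282519]) @ [[0.94,0.31,0.11], [-0.3,0.64,0.71], [-0.15,0.70,-0.69]]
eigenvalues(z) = [(-0.47+0j), (0.01+0.01j), (0.01-0.01j)]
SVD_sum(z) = [[-0.39, -0.13, -0.05],[-0.28, -0.09, -0.03],[-0.01, -0.00, -0.00]] + [[-0.06, 0.12, 0.14], [0.08, -0.18, -0.2], [-0.11, 0.24, 0.27]] + [[0.0, -0.0, 0.00], [-0.00, 0.0, -0.0], [-0.00, 0.00, -0.0]]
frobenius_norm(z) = 0.72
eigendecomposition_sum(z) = [[(-0.41+0j), (-0.06+0j), (0.03+0j)], [-0.36+0.00j, (-0.05+0j), 0.03+0.00j], [(0.05-0j), (0.01-0j), (-0-0j)]] + [[-0.02+0.02j, (0.02-0.03j), (0.03-0.03j)], [0.08-0.09j, (-0.11+0.12j), (-0.13+0.13j)], [-0.08+0.09j, (0.12-0.12j), (0.14-0.13j)]] + [[-0.02-0.02j, 0.02+0.03j, 0.03+0.03j],[0.08+0.09j, (-0.11-0.12j), -0.13-0.13j],[-0.08-0.09j, (0.12+0.12j), (0.14+0.13j)]]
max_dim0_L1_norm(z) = 0.77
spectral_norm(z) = 0.51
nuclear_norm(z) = 1.02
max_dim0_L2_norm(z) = 0.51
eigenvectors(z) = [[(-0.75+0j), (-0.15+0j), (-0.15-0j)], [(-0.65+0j), 0.69-0.03j, 0.69+0.03j], [0.09+0.00j, -0.71+0.00j, (-0.71-0j)]]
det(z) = -0.00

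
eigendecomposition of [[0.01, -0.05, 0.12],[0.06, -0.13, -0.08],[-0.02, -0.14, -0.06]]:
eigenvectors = [[0.82+0.00j, 0.82-0.00j, -0.18+0.00j], [0.11-0.31j, 0.11+0.31j, 0.74+0.00j], [0.09+0.45j, (0.09-0.45j), 0.65+0.00j]]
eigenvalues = [(0.02+0.08j), (0.02-0.08j), (-0.21+0j)]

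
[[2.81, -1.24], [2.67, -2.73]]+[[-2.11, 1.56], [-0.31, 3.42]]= [[0.70,0.32], [2.36,0.69]]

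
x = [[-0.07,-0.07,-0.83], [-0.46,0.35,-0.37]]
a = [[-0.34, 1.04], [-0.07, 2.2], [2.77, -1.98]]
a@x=[[-0.45,0.39,-0.1],[-1.01,0.77,-0.76],[0.72,-0.89,-1.57]]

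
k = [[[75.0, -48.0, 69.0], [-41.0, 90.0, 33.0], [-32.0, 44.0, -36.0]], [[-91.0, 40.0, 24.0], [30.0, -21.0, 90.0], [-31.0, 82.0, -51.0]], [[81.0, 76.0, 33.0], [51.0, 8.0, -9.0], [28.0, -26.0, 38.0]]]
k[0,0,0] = 75.0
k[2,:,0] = [81.0, 51.0, 28.0]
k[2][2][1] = -26.0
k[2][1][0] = 51.0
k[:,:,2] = [[69.0, 33.0, -36.0], [24.0, 90.0, -51.0], [33.0, -9.0, 38.0]]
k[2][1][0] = 51.0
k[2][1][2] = -9.0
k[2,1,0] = 51.0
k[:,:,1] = [[-48.0, 90.0, 44.0], [40.0, -21.0, 82.0], [76.0, 8.0, -26.0]]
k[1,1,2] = 90.0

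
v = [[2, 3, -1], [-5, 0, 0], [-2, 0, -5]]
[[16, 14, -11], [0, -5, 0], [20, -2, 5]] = v @ [[0, 1, 0], [4, 4, -4], [-4, 0, -1]]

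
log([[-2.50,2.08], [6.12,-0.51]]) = [[1.34+1.99j, (-0.24-0.88j)], [-0.71-2.60j, 1.10+1.15j]]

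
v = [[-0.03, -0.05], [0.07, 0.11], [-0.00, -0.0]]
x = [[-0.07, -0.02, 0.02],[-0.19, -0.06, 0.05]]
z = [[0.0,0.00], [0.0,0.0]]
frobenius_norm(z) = 0.00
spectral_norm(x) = 0.22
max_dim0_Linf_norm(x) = 0.19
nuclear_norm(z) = 0.00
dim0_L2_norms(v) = [0.08, 0.12]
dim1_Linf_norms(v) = [0.05, 0.11, 0.0]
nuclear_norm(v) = 0.14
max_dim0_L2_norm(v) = 0.12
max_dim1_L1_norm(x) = 0.3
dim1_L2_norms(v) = [0.06, 0.13, 0.0]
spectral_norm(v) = 0.14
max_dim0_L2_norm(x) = 0.2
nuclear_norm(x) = 0.22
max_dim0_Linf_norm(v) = 0.11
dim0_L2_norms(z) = [0.0, 0.0]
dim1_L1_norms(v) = [0.08, 0.18, 0.0]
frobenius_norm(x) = 0.22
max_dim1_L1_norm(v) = 0.18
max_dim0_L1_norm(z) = 0.0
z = x @ v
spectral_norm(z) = 0.00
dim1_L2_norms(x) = [0.08, 0.21]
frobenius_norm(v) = 0.14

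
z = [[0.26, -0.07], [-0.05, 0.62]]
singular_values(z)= [0.63, 0.25]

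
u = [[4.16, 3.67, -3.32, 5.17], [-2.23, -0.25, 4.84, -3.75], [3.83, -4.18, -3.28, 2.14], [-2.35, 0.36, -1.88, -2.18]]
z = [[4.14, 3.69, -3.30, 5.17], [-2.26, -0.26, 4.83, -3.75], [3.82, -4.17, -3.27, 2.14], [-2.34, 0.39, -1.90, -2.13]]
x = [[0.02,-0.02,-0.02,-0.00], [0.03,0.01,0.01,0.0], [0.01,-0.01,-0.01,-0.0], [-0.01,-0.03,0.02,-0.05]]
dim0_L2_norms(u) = [6.52, 5.58, 6.98, 7.08]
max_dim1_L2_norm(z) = 8.27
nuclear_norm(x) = 0.13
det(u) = -199.14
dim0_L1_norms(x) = [0.07, 0.07, 0.06, 0.05]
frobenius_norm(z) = 13.11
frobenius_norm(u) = 13.13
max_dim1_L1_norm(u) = 16.32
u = x + z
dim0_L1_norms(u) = [12.57, 8.46, 13.32, 13.24]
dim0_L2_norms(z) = [6.51, 5.59, 6.97, 7.06]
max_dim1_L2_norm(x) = 0.06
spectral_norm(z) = 11.11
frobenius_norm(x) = 0.08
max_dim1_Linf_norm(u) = 5.17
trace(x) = -0.03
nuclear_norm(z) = 21.48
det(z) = -191.32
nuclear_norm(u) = 21.54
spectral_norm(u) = 11.13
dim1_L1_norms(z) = [16.3, 11.1, 13.4, 6.76]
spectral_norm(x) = 0.06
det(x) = 0.00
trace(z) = -1.52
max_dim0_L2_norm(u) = 7.08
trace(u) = -1.55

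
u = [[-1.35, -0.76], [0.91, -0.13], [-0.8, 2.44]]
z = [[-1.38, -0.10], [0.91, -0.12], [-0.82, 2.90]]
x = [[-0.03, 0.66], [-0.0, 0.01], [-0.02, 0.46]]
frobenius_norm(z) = 3.44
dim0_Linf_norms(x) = [0.03, 0.66]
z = u + x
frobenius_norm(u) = 3.14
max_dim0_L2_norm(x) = 0.8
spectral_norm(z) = 3.06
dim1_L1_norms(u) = [2.11, 1.04, 3.24]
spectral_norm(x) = 0.81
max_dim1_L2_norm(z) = 3.01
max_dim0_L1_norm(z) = 3.12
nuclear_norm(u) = 4.35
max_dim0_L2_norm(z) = 2.9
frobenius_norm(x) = 0.81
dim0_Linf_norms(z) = [1.38, 2.9]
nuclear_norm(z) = 4.63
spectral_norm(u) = 2.62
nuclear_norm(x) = 0.81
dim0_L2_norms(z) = [1.85, 2.9]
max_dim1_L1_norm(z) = 3.72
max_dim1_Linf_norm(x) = 0.66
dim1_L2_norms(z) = [1.38, 0.92, 3.01]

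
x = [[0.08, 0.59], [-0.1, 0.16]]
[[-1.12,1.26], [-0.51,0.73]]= x @ [[1.65, -3.19], [-2.13, 2.56]]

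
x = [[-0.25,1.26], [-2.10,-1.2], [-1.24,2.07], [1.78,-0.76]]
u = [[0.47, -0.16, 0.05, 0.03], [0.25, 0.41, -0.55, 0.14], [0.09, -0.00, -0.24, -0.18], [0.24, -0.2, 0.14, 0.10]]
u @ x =[[0.21, 0.86], [0.01, -1.42], [-0.05, -0.25], [0.36, 0.76]]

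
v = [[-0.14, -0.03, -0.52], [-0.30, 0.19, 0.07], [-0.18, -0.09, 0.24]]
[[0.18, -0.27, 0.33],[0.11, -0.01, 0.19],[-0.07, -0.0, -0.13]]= v @[[-0.20, 0.35, -0.37], [0.4, 0.37, 0.63], [-0.31, 0.40, -0.57]]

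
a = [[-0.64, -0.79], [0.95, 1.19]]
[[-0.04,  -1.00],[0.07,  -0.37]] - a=[[0.60, -0.21], [-0.88, -1.56]]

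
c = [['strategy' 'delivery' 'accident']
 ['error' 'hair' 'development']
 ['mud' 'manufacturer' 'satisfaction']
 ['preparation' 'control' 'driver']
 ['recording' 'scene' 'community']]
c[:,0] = ['strategy', 'error', 'mud', 'preparation', 'recording']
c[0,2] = 'accident'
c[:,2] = ['accident', 'development', 'satisfaction', 'driver', 'community']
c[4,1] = 'scene'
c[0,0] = 'strategy'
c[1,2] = 'development'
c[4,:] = ['recording', 'scene', 'community']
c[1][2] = 'development'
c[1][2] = 'development'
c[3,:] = ['preparation', 'control', 'driver']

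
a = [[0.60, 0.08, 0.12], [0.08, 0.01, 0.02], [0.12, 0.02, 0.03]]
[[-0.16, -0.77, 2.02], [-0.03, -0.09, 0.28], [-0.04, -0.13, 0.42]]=a @[[0.16, -2.13, 2.68], [-0.53, 2.27, 1.94], [-1.74, 2.76, 2.15]]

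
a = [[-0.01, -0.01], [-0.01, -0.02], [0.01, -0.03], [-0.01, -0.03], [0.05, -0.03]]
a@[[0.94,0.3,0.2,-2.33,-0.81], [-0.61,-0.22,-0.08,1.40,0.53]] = [[-0.00,-0.00,-0.00,0.01,0.00], [0.0,0.00,-0.00,-0.0,-0.0], [0.03,0.01,0.0,-0.07,-0.02], [0.01,0.00,0.0,-0.02,-0.01], [0.07,0.02,0.01,-0.16,-0.06]]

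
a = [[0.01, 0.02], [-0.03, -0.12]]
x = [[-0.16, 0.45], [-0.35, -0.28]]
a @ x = [[-0.01, -0.00], [0.05, 0.02]]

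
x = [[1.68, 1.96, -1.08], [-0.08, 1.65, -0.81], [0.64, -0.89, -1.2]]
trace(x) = 2.13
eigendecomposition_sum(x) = [[(0.04+0j), -0.09-0.00j, -0.22+0.00j], [(0.07+0j), -0.15-0.00j, -0.34+0.00j], [0.25+0.00j, -0.53-0.00j, (-1.23+0j)]] + [[0.82+0.55j, 1.03-2.65j, (-0.43+0.63j)],[-0.07+0.30j, 0.90+0.01j, -0.24-0.06j],[0.20-0.02j, -0.18-0.54j, (0.01+0.15j)]] + [[0.82-0.55j, 1.03+2.65j, -0.43-0.63j], [-0.07-0.30j, 0.90-0.01j, (-0.24+0.06j)], [0.20+0.02j, -0.18+0.54j, 0.01-0.15j]]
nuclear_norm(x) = 5.76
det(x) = -4.68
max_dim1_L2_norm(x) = 2.8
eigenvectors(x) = [[(-0.17+0j), 0.94+0.00j, (0.94-0j)], [-0.26+0.00j, 0.10+0.28j, 0.10-0.28j], [-0.95+0.00j, (0.14-0.12j), (0.14+0.12j)]]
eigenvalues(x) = [(-1.33+0j), (1.73+0.72j), (1.73-0.72j)]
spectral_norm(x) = 3.19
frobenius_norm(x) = 3.72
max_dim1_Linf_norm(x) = 1.96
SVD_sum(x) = [[1.24,2.15,-1.19], [0.72,1.25,-0.70], [0.05,0.09,-0.05]] + [[0.15, -0.18, -0.17], [-0.31, 0.37, 0.35], [0.83, -0.99, -0.93]] + [[0.3, -0.01, 0.28], [-0.49, 0.02, -0.46], [-0.24, 0.01, -0.22]]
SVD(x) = [[-0.86, 0.16, -0.48],  [-0.5, -0.35, 0.79],  [-0.04, 0.92, 0.38]] @ diag([3.1891565582175336, 1.7202451453594134, 0.8527233355816278]) @ [[-0.45,-0.78,0.43],[0.52,-0.62,-0.58],[-0.73,0.04,-0.69]]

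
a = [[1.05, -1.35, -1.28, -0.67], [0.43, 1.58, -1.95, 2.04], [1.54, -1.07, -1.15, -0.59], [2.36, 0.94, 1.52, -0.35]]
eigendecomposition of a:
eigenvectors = [[-0.37+0.00j,-0.37-0.00j,(-0.13+0j),-0.08+0.00j], [(0.64+0j),0.64-0.00j,0.58+0.00j,(-0.57+0j)], [(-0.41+0.06j),(-0.41-0.06j),(-0.33+0j),0.03+0.00j], [(-0.45+0.29j),-0.45-0.29j,-0.73+0.00j,0.82+0.00j]]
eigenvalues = [(1.15+0.74j), (1.15-0.74j), (0.02+0j), (-1.2+0j)]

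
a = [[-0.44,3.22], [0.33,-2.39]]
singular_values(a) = [4.05, 0.0]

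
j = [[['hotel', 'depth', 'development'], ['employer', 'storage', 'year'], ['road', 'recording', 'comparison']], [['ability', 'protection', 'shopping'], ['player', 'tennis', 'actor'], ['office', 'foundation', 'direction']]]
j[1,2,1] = 'foundation'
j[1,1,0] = 'player'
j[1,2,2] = 'direction'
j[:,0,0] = ['hotel', 'ability']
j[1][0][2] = 'shopping'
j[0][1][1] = 'storage'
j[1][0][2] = 'shopping'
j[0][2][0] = 'road'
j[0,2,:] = ['road', 'recording', 'comparison']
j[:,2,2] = ['comparison', 'direction']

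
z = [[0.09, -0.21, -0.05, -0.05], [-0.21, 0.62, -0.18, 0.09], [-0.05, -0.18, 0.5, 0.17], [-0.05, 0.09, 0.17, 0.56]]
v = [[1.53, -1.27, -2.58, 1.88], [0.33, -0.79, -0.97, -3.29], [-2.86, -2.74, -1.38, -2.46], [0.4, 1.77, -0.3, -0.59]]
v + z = [[1.62, -1.48, -2.63, 1.83], [0.12, -0.17, -1.15, -3.2], [-2.91, -2.92, -0.88, -2.29], [0.35, 1.86, -0.13, -0.03]]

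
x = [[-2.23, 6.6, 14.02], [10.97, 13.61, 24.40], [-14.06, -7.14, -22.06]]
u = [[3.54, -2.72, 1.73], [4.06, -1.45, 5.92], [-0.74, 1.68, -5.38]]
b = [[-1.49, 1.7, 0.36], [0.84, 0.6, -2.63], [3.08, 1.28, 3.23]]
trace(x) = -10.68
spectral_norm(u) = 9.82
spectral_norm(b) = 4.83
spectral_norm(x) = 42.28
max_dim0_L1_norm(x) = 60.48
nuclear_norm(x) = 54.54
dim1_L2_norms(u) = [4.79, 7.32, 5.68]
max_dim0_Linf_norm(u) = 5.92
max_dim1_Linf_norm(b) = 3.23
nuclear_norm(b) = 9.57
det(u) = -45.14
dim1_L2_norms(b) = [2.29, 2.83, 4.64]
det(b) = -26.56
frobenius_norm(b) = 5.90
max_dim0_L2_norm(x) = 35.76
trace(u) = -3.29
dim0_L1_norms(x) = [27.26, 27.35, 60.48]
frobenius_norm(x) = 43.37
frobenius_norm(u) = 10.43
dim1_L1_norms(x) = [22.85, 48.98, 43.26]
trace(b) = 2.34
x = u @ b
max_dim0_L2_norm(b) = 4.18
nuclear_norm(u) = 14.47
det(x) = 1198.68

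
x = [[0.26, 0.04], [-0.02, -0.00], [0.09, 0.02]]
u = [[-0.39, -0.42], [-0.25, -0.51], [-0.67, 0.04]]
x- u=[[0.65, 0.46], [0.23, 0.51], [0.76, -0.02]]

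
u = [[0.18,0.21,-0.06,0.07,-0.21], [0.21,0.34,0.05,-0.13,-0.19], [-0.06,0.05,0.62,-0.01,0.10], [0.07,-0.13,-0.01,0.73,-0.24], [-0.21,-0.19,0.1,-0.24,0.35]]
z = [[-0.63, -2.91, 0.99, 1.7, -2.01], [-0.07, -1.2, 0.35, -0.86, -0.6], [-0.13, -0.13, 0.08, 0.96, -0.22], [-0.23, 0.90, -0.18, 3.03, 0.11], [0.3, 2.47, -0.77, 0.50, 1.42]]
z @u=[[-0.24, -0.91, 0.29, 2.05, -0.33], [-0.22, -0.18, 0.11, -0.34, 0.27], [0.06, -0.15, 0.02, 0.76, -0.25], [0.35, -0.17, -0.07, 2.05, -0.83], [0.36, 0.53, -0.23, -0.27, -0.23]]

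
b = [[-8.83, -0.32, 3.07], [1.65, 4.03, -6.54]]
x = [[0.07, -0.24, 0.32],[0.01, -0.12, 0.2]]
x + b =[[-8.76, -0.56, 3.39], [1.66, 3.91, -6.34]]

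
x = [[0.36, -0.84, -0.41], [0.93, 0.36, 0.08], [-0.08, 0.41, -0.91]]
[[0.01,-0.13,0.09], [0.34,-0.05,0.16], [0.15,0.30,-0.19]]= x @[[0.31,-0.12,0.2], [0.18,0.21,-0.10], [-0.11,-0.23,0.15]]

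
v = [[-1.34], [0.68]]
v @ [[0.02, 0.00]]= [[-0.03, 0.0], [0.01, 0.00]]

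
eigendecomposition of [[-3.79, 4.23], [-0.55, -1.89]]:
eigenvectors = [[(0.94+0j), 0.94-0.00j],[(0.21+0.27j), 0.21-0.27j]]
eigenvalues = [(-2.84+1.19j), (-2.84-1.19j)]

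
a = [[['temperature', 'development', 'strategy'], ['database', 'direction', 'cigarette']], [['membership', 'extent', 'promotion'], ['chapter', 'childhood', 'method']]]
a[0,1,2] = 'cigarette'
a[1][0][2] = 'promotion'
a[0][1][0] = 'database'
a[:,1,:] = [['database', 'direction', 'cigarette'], ['chapter', 'childhood', 'method']]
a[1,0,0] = 'membership'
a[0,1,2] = 'cigarette'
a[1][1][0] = 'chapter'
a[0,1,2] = 'cigarette'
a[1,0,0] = 'membership'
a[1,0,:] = ['membership', 'extent', 'promotion']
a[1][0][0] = 'membership'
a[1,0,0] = 'membership'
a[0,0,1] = 'development'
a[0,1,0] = 'database'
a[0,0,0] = 'temperature'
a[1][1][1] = 'childhood'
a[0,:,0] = ['temperature', 'database']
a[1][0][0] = 'membership'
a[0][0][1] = 'development'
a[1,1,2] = 'method'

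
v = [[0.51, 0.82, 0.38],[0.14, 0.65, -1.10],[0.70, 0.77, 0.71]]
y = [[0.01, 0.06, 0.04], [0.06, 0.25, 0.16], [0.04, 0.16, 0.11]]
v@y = [[0.07, 0.3, 0.19], [-0.00, -0.01, -0.01], [0.08, 0.35, 0.23]]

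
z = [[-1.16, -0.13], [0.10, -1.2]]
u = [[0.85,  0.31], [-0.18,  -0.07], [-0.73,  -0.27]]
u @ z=[[-0.95,-0.48], [0.2,0.11], [0.82,0.42]]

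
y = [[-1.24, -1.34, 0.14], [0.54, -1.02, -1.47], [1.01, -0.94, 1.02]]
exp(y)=[[0.42, -0.72, 1.04], [-0.37, 1.06, -2.13], [1.17, -1.97, 4.43]]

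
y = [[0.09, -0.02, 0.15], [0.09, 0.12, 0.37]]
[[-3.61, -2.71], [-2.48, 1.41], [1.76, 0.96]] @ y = [[-0.57,-0.25,-1.54], [-0.10,0.22,0.15], [0.24,0.08,0.62]]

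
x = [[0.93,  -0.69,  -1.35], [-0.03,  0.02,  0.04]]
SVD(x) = [[-1.00, 0.03], [0.03, 1.00]] @ diag([1.7794367238855782, 0.002223890141393038]) @ [[-0.52, 0.39, 0.76], [-0.84, -0.39, -0.38]]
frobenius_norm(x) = 1.78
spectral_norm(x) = 1.78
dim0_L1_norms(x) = [0.96, 0.71, 1.39]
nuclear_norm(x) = 1.78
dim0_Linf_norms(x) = [0.93, 0.69, 1.35]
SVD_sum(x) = [[0.93, -0.69, -1.35], [-0.03, 0.02, 0.04]] + [[-0.0, -0.00, -0.00], [-0.00, -0.00, -0.0]]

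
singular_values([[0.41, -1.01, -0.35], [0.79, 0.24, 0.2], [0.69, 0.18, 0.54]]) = [1.22, 1.14, 0.24]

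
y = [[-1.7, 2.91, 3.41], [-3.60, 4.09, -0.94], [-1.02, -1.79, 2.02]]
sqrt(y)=[[0.64,1.11,1.38],[-1.18,2.33,0.17],[-0.58,-0.28,1.69]]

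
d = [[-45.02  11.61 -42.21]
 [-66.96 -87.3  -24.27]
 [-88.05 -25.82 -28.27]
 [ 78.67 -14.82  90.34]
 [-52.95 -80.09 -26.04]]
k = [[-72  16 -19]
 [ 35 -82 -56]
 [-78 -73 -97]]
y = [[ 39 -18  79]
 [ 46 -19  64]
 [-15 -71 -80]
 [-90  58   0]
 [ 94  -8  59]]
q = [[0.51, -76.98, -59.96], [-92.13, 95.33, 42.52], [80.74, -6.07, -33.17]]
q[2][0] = 80.74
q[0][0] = 0.51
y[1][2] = 64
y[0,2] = 79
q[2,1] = -6.07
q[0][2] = -59.96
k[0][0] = -72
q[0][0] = 0.51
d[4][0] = -52.95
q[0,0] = 0.51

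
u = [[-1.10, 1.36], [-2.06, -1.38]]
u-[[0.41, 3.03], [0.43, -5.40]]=[[-1.51, -1.67], [-2.49, 4.02]]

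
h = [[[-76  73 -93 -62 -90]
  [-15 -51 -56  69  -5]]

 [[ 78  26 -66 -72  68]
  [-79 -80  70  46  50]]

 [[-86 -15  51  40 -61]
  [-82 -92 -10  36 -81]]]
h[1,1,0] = -79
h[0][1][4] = -5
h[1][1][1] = -80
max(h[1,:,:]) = 78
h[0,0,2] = -93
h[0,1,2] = -56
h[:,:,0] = [[-76, -15], [78, -79], [-86, -82]]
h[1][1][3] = 46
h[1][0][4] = 68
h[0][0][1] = 73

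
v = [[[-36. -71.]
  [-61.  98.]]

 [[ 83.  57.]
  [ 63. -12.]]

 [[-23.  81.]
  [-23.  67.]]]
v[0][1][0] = -61.0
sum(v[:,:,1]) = 220.0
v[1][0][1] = 57.0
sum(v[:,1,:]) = 132.0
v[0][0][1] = -71.0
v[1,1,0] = 63.0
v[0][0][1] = -71.0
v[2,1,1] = 67.0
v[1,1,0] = 63.0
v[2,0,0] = -23.0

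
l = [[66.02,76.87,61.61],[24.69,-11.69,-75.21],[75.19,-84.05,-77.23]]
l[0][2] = 61.61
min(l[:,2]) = -77.23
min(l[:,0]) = 24.69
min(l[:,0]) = 24.69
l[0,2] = 61.61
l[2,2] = -77.23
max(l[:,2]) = 61.61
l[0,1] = 76.87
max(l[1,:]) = 24.69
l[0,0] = 66.02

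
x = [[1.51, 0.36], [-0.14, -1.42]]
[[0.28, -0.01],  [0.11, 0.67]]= x@[[0.21, 0.11], [-0.10, -0.48]]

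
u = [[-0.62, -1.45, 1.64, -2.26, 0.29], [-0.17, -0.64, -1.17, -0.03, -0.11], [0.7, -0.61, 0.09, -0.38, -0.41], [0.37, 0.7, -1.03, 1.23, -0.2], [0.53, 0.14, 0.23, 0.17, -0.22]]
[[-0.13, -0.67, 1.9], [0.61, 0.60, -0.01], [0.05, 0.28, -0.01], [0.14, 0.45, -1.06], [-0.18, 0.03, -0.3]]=u @ [[-0.02, 0.37, -0.22], [-0.09, -0.13, -0.72], [-0.47, -0.5, 0.36], [-0.21, -0.07, 0.04], [0.08, 0.1, 0.77]]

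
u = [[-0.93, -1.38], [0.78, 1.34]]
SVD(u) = [[-0.73, 0.68], [0.68, 0.73]] @ diag([2.2732621369768395, 0.07469442139471574]) @ [[0.53, 0.85], [-0.85, 0.53]]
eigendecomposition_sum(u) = [[-0.44, -0.38],[0.22, 0.19]] + [[-0.49, -1.0], [0.56, 1.15]]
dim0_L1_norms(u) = [1.71, 2.72]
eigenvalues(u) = [-0.26, 0.67]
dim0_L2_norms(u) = [1.21, 1.92]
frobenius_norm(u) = 2.27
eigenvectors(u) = [[-0.90, 0.65], [0.44, -0.76]]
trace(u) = 0.41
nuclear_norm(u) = 2.35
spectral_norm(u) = 2.27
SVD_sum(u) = [[-0.89, -1.41], [0.83, 1.31]] + [[-0.04, 0.03],[-0.05, 0.03]]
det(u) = -0.17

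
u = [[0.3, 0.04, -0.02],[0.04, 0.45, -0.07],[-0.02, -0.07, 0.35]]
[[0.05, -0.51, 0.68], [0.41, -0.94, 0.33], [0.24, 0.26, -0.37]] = u @ [[0.08,-1.43,2.14], [1.05,-1.91,0.41], [0.91,0.28,-0.86]]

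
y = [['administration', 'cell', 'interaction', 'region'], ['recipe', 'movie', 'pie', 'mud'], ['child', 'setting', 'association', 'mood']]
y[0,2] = 'interaction'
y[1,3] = 'mud'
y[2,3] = 'mood'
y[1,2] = 'pie'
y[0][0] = 'administration'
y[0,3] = 'region'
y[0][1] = 'cell'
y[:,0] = ['administration', 'recipe', 'child']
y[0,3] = 'region'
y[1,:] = ['recipe', 'movie', 'pie', 'mud']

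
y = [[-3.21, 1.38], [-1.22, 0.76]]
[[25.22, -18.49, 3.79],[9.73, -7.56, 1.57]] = y @ [[-7.59,4.78,-0.94], [0.62,-2.28,0.56]]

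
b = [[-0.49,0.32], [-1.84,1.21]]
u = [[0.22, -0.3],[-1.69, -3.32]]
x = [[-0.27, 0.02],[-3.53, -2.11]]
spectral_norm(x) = 4.12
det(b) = -0.00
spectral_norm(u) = 3.73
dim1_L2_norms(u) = [0.37, 3.73]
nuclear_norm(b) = 2.28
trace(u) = -3.10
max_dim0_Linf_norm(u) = 3.32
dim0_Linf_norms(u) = [1.69, 3.32]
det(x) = 0.64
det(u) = -1.24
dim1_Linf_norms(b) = [0.49, 1.84]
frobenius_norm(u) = 3.74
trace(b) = 0.72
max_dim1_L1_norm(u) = 5.01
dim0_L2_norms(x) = [3.54, 2.11]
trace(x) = -2.38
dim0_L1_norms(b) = [2.33, 1.53]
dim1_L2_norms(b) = [0.59, 2.2]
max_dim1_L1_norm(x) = 5.64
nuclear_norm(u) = 4.06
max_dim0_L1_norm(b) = 2.33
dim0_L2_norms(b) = [1.9, 1.25]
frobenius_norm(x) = 4.12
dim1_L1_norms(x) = [0.29, 5.64]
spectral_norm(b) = 2.28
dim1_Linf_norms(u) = [0.3, 3.32]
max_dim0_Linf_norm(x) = 3.53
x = u + b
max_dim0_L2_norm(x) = 3.54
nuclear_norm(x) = 4.27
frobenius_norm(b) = 2.28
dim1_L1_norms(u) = [0.52, 5.01]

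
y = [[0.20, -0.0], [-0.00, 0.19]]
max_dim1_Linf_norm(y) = 0.2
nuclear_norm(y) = 0.39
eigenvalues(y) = [0.2, 0.19]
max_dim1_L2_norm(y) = 0.2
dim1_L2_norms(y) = [0.2, 0.19]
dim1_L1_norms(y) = [0.2, 0.19]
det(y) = 0.04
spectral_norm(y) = 0.20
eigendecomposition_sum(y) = [[0.20,0.00], [0.0,0.00]] + [[0.00, 0.00], [0.0, 0.19]]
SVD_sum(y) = [[0.2, 0.00], [0.0, 0.0]] + [[0.0, 0.0], [0.00, 0.19]]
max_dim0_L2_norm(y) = 0.2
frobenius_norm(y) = 0.28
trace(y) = 0.39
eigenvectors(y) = [[1.0, 0.00], [0.0, 1.0]]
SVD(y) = [[1.0, 0.00], [0.00, 1.0]] @ diag([0.2, 0.19]) @ [[1.00, 0.00], [0.0, 1.0]]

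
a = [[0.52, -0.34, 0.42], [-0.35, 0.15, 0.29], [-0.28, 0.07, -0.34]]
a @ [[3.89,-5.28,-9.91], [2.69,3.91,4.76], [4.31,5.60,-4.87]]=[[2.92, -1.72, -8.82], [0.29, 4.06, 2.77], [-2.37, -0.15, 4.76]]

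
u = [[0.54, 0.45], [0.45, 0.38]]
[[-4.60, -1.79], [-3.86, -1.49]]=u @ [[-4.31, -3.58], [-5.06, 0.31]]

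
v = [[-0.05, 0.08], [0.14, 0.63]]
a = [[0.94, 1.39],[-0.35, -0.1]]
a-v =[[0.99,1.31], [-0.49,-0.73]]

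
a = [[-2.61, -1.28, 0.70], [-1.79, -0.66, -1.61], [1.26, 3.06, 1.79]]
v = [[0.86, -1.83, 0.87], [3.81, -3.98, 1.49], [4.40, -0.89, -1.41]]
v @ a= [[2.13, 2.77, 5.11], [-0.94, 2.31, 11.74], [-11.67, -9.36, 1.99]]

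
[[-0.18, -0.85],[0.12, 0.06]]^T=[[-0.18, 0.12], [-0.85, 0.06]]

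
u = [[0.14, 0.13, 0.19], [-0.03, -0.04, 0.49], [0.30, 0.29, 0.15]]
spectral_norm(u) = 0.58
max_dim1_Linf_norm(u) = 0.49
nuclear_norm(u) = 1.00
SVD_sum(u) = [[0.1, 0.09, 0.23],[0.15, 0.14, 0.35],[0.12, 0.12, 0.29]] + [[0.04,0.04,-0.04], [-0.18,-0.18,0.14], [0.18,0.17,-0.14]] + [[0.0, -0.00, -0.0], [-0.00, 0.00, 0.0], [-0.00, 0.0, 0.00]]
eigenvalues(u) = [0.57, 0.0, -0.33]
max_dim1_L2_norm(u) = 0.49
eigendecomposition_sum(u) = [[0.13,  0.12,  0.20], [0.15,  0.14,  0.23], [0.2,  0.18,  0.3]] + [[0.00, -0.0, -0.0], [-0.00, 0.00, 0.0], [-0.00, 0.00, 0.0]] + [[0.01,0.01,-0.01],[-0.18,-0.18,0.26],[0.1,0.11,-0.15]]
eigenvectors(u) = [[-0.47, 0.7, -0.04],[-0.54, -0.71, 0.86],[-0.70, -0.02, -0.50]]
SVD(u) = [[-0.44, 0.17, -0.88], [-0.68, -0.7, 0.21], [-0.58, 0.69, 0.43]] @ diag([0.5848193588320161, 0.4120478059086006, 0.0017097313291756025]) @ [[-0.37, -0.34, -0.87],  [0.61, 0.61, -0.5],  [-0.7, 0.72, 0.02]]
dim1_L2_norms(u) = [0.27, 0.49, 0.44]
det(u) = -0.00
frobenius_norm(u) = 0.72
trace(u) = 0.25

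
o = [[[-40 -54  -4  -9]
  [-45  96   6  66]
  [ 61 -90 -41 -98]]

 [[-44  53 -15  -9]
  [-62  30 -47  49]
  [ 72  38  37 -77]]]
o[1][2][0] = 72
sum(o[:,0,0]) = -84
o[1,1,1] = 30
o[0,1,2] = 6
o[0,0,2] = -4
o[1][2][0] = 72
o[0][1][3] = 66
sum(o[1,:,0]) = -34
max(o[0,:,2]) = 6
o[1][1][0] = -62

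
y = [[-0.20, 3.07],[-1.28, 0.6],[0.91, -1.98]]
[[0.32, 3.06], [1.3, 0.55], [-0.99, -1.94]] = y @ [[-1.00, 0.04], [0.04, 1.00]]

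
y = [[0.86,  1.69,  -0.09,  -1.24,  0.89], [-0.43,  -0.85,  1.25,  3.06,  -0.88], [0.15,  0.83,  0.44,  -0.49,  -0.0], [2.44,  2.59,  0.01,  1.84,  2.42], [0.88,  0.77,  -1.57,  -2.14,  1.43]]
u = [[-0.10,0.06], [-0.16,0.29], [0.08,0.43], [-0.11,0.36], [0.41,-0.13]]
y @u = [[0.14, -0.06],  [-0.42, 1.48],  [-0.06, 0.26],  [0.13, 1.25],  [0.48, -1.36]]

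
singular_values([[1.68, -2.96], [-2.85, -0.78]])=[3.61, 2.7]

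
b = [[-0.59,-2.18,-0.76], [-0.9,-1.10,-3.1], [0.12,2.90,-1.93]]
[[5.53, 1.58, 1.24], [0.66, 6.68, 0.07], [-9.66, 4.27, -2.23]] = b@[[-1.10,0.06,-1.92], [-2.60,0.02,-0.27], [1.03,-2.18,0.63]]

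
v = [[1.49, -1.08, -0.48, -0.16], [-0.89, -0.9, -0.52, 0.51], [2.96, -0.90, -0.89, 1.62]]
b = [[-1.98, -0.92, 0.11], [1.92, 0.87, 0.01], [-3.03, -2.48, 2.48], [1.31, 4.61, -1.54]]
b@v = [[-1.81, 2.87, 1.33, 0.03], [2.12, -2.87, -1.38, 0.15], [5.03, 3.27, 0.54, 3.24], [-6.71, -4.18, -1.66, -0.35]]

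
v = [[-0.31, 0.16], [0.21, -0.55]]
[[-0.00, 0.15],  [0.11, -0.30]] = v@[[-0.11, -0.27], [-0.24, 0.44]]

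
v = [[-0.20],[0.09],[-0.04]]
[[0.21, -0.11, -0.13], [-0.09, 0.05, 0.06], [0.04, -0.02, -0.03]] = v @ [[-1.04,0.57,0.64]]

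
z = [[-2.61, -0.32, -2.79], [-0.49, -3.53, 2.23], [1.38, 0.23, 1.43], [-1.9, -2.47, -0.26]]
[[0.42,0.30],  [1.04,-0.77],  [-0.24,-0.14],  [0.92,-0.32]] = z @ [[-0.21, 0.09], [-0.22, 0.08], [0.07, -0.2]]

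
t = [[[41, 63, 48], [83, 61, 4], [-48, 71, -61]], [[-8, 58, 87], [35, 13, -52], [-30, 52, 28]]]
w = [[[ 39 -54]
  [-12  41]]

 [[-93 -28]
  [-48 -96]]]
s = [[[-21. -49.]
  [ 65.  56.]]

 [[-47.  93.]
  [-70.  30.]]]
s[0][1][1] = 56.0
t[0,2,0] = -48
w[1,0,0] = -93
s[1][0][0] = -47.0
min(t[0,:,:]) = -61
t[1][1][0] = 35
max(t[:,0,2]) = 87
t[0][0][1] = 63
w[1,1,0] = -48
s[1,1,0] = -70.0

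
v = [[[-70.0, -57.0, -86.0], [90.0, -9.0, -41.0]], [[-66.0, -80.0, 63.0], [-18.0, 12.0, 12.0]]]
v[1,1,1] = 12.0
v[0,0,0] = -70.0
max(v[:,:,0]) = 90.0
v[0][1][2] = -41.0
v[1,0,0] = -66.0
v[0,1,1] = -9.0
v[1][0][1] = -80.0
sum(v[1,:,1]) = -68.0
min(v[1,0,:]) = -80.0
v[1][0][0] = -66.0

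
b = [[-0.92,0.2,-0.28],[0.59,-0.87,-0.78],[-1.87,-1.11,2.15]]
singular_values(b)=[3.14, 1.2, 0.85]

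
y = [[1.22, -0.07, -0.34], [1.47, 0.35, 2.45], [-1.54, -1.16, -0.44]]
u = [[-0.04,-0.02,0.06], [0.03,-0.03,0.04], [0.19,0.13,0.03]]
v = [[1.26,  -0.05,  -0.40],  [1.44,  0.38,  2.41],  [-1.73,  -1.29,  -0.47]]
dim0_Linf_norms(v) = [1.73, 1.29, 2.41]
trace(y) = 1.13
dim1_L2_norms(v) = [1.32, 2.83, 2.21]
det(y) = 3.89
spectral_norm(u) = 0.24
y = u + v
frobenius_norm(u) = 0.25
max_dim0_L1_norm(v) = 4.43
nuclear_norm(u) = 0.35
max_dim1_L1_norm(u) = 0.35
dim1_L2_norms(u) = [0.07, 0.06, 0.23]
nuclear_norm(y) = 5.61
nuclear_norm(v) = 5.81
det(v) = 4.35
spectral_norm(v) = 3.35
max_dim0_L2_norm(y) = 2.51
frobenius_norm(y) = 3.72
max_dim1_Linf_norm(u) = 0.19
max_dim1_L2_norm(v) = 2.83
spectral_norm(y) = 3.28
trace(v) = 1.17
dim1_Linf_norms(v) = [1.26, 2.41, 1.73]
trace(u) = -0.04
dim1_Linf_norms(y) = [1.22, 2.45, 1.54]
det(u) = 0.00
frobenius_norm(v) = 3.83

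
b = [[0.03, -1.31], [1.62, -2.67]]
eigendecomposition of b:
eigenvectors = [[(0.62+0.25j), 0.62-0.25j], [0.74+0.00j, 0.74-0.00j]]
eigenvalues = [(-1.32+0.55j), (-1.32-0.55j)]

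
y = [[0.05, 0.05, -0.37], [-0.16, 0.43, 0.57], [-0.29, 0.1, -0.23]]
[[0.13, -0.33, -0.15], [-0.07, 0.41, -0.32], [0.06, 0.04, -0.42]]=y @ [[0.12, -0.85, 0.8], [0.26, -0.34, -0.96], [-0.29, 0.73, 0.39]]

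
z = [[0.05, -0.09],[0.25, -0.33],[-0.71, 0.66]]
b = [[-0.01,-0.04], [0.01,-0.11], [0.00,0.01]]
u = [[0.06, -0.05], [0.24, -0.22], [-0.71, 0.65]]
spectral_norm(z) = 1.06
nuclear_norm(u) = 1.02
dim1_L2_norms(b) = [0.04, 0.11, 0.01]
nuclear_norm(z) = 1.13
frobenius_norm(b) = 0.12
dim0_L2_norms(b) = [0.01, 0.12]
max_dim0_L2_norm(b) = 0.12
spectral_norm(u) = 1.02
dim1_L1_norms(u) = [0.11, 0.46, 1.36]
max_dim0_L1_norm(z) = 1.08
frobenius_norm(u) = 1.02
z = u + b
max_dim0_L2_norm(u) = 0.75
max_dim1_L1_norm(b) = 0.12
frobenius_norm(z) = 1.06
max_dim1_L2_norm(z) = 0.97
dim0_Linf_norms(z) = [0.71, 0.66]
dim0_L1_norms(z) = [1.01, 1.08]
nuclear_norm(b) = 0.13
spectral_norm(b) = 0.12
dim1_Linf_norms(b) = [0.04, 0.11, 0.01]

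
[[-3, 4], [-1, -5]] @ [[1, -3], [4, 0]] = [[13, 9], [-21, 3]]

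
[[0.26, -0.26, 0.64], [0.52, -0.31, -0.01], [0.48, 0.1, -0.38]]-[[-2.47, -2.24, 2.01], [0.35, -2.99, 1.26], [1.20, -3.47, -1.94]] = [[2.73,1.98,-1.37], [0.17,2.68,-1.27], [-0.72,3.57,1.56]]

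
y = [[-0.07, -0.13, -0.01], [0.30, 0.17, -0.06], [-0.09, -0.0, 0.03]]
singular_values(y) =[0.38, 0.1, 0.0]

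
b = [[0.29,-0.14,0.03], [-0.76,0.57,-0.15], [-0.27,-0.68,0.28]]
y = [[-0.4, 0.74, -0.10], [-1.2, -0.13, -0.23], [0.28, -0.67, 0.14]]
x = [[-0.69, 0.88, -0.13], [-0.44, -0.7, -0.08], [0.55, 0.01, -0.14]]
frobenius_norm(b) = 1.28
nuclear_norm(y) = 2.36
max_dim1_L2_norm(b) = 0.96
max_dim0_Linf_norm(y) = 1.2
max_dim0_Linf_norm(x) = 0.88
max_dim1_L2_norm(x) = 1.13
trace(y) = -0.39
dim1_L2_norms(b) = [0.32, 0.96, 0.78]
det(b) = 0.00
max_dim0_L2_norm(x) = 1.12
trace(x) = -1.53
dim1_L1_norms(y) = [1.24, 1.56, 1.09]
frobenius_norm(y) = 1.67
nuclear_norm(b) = 1.78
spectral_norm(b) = 1.06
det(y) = 0.06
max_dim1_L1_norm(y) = 1.56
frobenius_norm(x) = 1.51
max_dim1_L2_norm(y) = 1.23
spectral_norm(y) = 1.38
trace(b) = 1.14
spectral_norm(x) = 1.20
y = b + x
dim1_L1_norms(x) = [1.7, 1.22, 0.7]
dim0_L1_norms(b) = [1.32, 1.39, 0.46]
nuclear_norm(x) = 2.29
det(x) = -0.21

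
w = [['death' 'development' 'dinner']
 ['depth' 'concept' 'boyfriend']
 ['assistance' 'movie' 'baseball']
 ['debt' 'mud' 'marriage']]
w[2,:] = ['assistance', 'movie', 'baseball']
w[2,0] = 'assistance'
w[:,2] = ['dinner', 'boyfriend', 'baseball', 'marriage']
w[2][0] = 'assistance'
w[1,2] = 'boyfriend'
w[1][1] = 'concept'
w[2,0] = 'assistance'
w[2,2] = 'baseball'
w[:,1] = ['development', 'concept', 'movie', 'mud']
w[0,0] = 'death'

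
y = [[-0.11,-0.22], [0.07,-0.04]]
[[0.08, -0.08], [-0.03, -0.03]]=y@[[-0.45, -0.16], [-0.14, 0.44]]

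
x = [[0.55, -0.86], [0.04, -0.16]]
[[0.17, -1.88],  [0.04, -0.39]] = x @ [[-0.06,0.64], [-0.24,2.59]]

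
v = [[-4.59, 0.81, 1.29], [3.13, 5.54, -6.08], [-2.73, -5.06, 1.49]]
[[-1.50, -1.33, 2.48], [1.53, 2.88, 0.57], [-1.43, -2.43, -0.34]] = v@[[0.35, 0.33, -0.50], [0.1, 0.29, 0.32], [0.02, -0.04, -0.06]]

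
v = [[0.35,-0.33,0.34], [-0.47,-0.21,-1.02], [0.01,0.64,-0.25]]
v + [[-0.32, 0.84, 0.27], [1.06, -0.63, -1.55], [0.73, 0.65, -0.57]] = [[0.03, 0.51, 0.61], [0.59, -0.84, -2.57], [0.74, 1.29, -0.82]]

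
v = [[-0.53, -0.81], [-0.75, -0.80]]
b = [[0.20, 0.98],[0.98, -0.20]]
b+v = [[-0.33, 0.17], [0.23, -1.0]]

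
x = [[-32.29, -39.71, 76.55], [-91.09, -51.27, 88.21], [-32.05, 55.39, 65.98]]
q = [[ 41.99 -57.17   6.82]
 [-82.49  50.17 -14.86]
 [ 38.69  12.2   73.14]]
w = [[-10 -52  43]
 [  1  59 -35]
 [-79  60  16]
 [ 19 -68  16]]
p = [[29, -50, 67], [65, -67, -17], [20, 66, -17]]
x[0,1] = -39.71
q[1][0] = -82.49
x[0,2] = 76.55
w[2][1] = 60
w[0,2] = 43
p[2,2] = -17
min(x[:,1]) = -51.27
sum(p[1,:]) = -19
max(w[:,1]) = 60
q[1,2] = -14.86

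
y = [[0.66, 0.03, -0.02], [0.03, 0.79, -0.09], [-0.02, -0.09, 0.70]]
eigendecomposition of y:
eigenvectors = [[0.18,0.97,0.13], [0.84,-0.23,0.50], [-0.52,-0.02,0.86]]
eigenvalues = [0.85, 0.65, 0.64]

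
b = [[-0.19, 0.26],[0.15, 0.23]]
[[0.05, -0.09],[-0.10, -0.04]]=b @ [[-0.45,0.12], [-0.14,-0.26]]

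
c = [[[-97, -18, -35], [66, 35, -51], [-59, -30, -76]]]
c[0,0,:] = [-97, -18, -35]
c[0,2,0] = -59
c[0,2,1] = -30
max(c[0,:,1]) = 35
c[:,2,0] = [-59]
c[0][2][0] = -59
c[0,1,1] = 35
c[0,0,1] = -18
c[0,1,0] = 66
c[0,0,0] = -97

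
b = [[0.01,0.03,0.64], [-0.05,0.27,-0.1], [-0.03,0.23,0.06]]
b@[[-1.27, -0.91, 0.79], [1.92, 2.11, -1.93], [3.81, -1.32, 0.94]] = [[2.48, -0.79, 0.55], [0.2, 0.75, -0.65], [0.71, 0.43, -0.41]]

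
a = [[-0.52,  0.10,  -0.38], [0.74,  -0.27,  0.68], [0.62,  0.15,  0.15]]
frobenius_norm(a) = 1.39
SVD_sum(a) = [[-0.53, 0.09, -0.37], [0.83, -0.15, 0.59], [0.46, -0.08, 0.32]] + [[0.01, 0.01, -0.01], [-0.09, -0.12, 0.09], [0.16, 0.23, -0.17]] + [[0.00, -0.0, -0.00],[0.00, -0.00, -0.00],[0.0, -0.00, -0.0]]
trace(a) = -0.64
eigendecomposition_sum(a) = [[0.02, 0.01, 0.00], [-0.04, -0.02, -0.01], [-0.03, -0.02, -0.01]] + [[-0.47, -0.3, 0.09],[0.65, 0.43, -0.13],[0.61, 0.4, -0.12]] + [[-0.07, 0.39, -0.48], [0.12, -0.68, 0.82], [0.04, -0.23, 0.28]]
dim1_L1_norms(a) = [1.0, 1.69, 0.92]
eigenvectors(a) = [[-0.33, 0.46, 0.48], [0.70, -0.65, -0.83], [0.63, -0.61, -0.28]]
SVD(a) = [[-0.49,0.03,0.87], [0.77,-0.47,0.44], [0.42,0.88,0.21]] @ diag([1.3398471924991457, 0.37670669340652724, 0.0012521560920417145]) @ [[0.81, -0.14, 0.57], [0.49, 0.69, -0.52], [0.32, -0.7, -0.63]]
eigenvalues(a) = [-0.01, -0.16, -0.47]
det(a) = -0.00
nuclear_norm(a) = 1.72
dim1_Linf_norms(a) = [0.52, 0.74, 0.62]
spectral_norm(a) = 1.34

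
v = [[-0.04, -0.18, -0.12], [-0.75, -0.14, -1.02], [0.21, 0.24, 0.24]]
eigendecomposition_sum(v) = [[0.22+0.00j, -0.01+0.00j, 0.15-0.00j], [-0.14-0.00j, (0.01-0j), (-0.1+0j)], [-0.12-0.00j, (0.01-0j), -0.08+0.00j]] + [[-0.13-0.10j, -0.08+0.00j, -0.14-0.19j], [(-0.3+0.13j), -0.07+0.15j, (-0.46+0.06j)], [(0.17+0.16j), 0.12+0.01j, (0.16+0.28j)]] + [[(-0.13+0.1j), -0.08-0.00j, (-0.14+0.19j)], [(-0.3-0.13j), -0.07-0.15j, -0.46-0.06j], [0.17-0.16j, (0.12-0.01j), 0.16-0.28j]]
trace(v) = 0.06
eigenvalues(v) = [(0.14+0j), (-0.04+0.33j), (-0.04-0.33j)]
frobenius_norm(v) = 1.35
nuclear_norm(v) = 1.63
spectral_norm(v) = 1.33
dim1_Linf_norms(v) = [0.18, 1.02, 0.24]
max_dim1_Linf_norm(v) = 1.02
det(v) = 0.02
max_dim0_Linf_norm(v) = 1.02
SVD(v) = [[-0.11, 0.63, 0.77],[-0.96, -0.28, 0.09],[0.27, -0.73, 0.63]] @ diag([1.328207458391225, 0.2526943704336982, 0.04701598265525809]) @ [[0.59, 0.16, 0.79],[0.11, -0.99, 0.12],[0.8, 0.02, -0.60]]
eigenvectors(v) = [[(-0.76+0j), (0.18+0.34j), (0.18-0.34j)], [(0.5+0j), (0.75+0j), 0.75-0.00j], [(0.42+0j), -0.21-0.49j, (-0.21+0.49j)]]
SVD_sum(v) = [[-0.09,-0.02,-0.12], [-0.75,-0.21,-1.01], [0.21,0.06,0.28]] + [[0.02, -0.16, 0.02], [-0.01, 0.07, -0.01], [-0.02, 0.18, -0.02]] + [[0.03, 0.00, -0.02],[0.00, 0.0, -0.00],[0.02, 0.0, -0.02]]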